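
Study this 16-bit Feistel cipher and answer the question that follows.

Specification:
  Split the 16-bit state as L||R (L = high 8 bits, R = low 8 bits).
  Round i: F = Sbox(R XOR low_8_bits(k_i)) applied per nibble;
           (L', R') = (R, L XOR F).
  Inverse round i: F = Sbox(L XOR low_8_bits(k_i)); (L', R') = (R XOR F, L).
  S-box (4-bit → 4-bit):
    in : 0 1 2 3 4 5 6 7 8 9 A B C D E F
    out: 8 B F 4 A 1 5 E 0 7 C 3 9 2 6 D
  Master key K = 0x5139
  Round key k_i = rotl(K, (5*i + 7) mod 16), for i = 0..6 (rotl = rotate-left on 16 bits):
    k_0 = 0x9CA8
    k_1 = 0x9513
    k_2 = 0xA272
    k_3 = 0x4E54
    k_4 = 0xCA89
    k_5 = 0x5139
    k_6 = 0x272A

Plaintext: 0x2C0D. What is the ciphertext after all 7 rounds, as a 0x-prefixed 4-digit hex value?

s_0 = plaintext = 0x2C0D
s_1 = Round(s_0, k_0) = 0x0DED
s_2 = Round(s_1, k_1) = 0xEDDB
s_3 = Round(s_2, k_2) = 0xDB2A
s_4 = Round(s_3, k_3) = 0x2A3D
s_5 = Round(s_4, k_4) = 0x3D10
s_6 = Round(s_5, k_5) = 0x10CA
s_7 = Round(s_6, k_6) = 0xCA78

0xCA78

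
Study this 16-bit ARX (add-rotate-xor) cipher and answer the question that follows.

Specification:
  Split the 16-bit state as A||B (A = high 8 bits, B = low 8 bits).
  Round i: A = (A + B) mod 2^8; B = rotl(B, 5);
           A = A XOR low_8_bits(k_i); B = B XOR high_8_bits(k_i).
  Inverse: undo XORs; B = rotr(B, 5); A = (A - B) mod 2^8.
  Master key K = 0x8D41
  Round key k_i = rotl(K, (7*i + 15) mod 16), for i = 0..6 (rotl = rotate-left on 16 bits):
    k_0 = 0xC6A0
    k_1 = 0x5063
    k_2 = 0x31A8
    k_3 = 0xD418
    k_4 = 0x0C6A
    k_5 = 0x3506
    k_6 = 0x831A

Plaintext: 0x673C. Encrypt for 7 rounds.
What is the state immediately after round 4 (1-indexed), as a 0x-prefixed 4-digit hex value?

s_0 = plaintext = 0x673C
s_1 = Round(s_0, k_0) = 0x0341
s_2 = Round(s_1, k_1) = 0x2778
s_3 = Round(s_2, k_2) = 0x373E
s_4 = Round(s_3, k_3) = 0x6D13
s_5 = Round(s_4, k_4) = 0xEA6E
s_6 = Round(s_5, k_5) = 0x5EF8
s_7 = Round(s_6, k_6) = 0x4C9C

0x6D13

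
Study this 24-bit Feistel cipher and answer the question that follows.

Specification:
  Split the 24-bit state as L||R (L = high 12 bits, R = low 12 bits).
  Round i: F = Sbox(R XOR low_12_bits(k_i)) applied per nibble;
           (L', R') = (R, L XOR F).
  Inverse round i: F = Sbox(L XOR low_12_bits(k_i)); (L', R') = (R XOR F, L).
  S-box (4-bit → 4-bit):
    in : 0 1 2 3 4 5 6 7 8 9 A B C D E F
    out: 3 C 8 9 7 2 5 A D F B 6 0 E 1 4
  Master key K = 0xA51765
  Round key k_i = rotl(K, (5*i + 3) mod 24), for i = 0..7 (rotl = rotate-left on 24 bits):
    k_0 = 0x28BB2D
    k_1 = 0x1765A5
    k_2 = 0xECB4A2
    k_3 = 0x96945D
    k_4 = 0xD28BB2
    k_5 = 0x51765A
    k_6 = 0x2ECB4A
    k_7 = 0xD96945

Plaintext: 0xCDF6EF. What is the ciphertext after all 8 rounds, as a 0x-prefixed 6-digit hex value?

s_0 = plaintext = 0xCDF6EF
s_1 = Round(s_0, k_0) = 0x6EF2D7
s_2 = Round(s_1, k_1) = 0x2D7C47
s_3 = Round(s_2, k_2) = 0xC47FC5
s_4 = Round(s_3, k_3) = 0xFC5ABA
s_5 = Round(s_4, k_4) = 0xABA3F8
s_6 = Round(s_5, k_5) = 0x3F8802
s_7 = Round(s_6, k_6) = 0x802A85
s_8 = Round(s_7, k_7) = 0xA85101

0xA85101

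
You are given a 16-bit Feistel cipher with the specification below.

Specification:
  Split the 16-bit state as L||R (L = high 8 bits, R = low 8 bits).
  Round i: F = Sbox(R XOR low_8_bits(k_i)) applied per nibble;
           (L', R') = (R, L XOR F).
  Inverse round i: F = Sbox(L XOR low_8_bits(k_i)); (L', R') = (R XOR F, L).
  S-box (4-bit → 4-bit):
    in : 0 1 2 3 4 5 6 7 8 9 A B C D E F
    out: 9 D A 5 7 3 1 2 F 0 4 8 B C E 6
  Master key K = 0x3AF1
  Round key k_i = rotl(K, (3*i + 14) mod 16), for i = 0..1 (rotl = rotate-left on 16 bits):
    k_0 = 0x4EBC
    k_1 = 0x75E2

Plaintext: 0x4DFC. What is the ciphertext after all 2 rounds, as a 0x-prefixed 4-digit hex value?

s_0 = plaintext = 0x4DFC
s_1 = Round(s_0, k_0) = 0xFC34
s_2 = Round(s_1, k_1) = 0x343D

0x343D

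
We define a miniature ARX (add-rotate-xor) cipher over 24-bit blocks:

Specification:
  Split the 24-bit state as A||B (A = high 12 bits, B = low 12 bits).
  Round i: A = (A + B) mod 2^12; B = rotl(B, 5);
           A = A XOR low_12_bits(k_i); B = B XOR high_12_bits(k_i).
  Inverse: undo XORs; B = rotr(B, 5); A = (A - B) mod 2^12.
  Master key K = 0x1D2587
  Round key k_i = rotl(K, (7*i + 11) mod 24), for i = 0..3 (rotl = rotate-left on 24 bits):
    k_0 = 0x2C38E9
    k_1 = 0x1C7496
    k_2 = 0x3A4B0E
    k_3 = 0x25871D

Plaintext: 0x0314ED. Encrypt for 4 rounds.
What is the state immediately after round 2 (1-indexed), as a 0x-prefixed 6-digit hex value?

0x9F7C99

s_0 = plaintext = 0x0314ED
s_1 = Round(s_0, k_0) = 0xDF7F6A
s_2 = Round(s_1, k_1) = 0x9F7C99
s_3 = Round(s_2, k_2) = 0xD9E09D
s_4 = Round(s_3, k_3) = 0x9261F9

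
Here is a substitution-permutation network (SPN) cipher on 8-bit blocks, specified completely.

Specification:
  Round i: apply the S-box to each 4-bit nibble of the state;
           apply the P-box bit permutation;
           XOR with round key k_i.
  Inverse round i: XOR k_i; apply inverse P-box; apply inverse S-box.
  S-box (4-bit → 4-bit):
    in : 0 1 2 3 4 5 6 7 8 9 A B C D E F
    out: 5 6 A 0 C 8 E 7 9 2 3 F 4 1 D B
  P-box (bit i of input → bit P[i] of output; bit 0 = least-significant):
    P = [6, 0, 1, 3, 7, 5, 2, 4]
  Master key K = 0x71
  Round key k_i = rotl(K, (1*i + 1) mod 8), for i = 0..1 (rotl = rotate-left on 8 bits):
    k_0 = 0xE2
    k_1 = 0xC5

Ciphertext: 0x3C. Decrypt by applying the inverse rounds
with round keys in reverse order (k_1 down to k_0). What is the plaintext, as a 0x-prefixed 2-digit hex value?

s_0 = ciphertext = 0x3C
s_1 = InvRound(s_0, k_1) = 0xFF
s_2 = InvRound(s_1, k_0) = 0x42

0x42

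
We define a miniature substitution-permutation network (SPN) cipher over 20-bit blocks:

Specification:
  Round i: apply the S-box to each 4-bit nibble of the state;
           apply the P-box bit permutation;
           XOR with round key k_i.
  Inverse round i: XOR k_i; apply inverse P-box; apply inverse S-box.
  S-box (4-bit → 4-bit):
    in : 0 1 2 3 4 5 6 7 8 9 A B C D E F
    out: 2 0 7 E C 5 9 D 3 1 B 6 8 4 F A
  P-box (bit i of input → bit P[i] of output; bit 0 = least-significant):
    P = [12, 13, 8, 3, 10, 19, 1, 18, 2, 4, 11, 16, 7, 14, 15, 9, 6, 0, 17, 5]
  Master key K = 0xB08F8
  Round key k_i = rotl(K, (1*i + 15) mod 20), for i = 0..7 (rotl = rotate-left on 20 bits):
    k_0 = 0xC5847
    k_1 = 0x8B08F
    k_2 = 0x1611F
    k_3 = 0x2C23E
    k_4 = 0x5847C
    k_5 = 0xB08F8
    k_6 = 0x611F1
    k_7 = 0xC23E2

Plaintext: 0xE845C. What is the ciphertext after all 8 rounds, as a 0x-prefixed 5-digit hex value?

0x9CCF8

s_0 = plaintext = 0xE845C
s_1 = Round(s_0, k_0) = 0xF14AC
s_2 = Round(s_1, k_1) = 0x5BCA6
s_3 = Round(s_2, k_2) = 0xEB557
s_4 = Round(s_3, k_3) = 0x01F51
s_5 = Round(s_4, k_4) = 0x4806F
s_6 = Round(s_5, k_5) = 0xD6C40
s_7 = Round(s_6, k_6) = 0x13373
s_8 = Round(s_7, k_7) = 0x9CCF8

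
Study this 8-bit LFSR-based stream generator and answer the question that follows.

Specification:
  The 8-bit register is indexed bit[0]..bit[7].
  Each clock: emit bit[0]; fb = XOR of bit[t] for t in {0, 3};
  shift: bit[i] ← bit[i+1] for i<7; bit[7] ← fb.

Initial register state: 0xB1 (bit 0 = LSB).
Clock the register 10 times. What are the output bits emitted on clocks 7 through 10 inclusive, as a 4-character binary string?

reg_0 = 0xB1
clock 1: out=1, reg = 0xD8
clock 2: out=0, reg = 0xEC
clock 3: out=0, reg = 0xF6
clock 4: out=0, reg = 0x7B
clock 5: out=1, reg = 0x3D
clock 6: out=1, reg = 0x1E
clock 7: out=0, reg = 0x8F
clock 8: out=1, reg = 0x47
clock 9: out=1, reg = 0xA3
clock 10: out=1, reg = 0xD1

0111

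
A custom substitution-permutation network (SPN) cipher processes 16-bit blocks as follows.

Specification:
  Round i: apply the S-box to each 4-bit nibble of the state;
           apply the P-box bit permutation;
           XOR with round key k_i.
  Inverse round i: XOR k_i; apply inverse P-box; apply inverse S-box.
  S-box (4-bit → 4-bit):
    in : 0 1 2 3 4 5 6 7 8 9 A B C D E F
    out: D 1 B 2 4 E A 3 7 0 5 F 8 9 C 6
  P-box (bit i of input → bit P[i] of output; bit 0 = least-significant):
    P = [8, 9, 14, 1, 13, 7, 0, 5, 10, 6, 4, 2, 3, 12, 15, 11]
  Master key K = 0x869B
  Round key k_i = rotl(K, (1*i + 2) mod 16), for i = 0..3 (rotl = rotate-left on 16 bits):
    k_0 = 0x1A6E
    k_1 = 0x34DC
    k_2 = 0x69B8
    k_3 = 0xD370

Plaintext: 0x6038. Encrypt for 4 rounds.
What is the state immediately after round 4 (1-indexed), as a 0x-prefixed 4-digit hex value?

s_0 = plaintext = 0x6038
s_1 = Round(s_0, k_0) = 0x45FA
s_2 = Round(s_1, k_1) = 0xF509
s_3 = Round(s_2, k_2) = 0xD9CD
s_4 = Round(s_3, k_3) = 0xDA5A

0xDA5A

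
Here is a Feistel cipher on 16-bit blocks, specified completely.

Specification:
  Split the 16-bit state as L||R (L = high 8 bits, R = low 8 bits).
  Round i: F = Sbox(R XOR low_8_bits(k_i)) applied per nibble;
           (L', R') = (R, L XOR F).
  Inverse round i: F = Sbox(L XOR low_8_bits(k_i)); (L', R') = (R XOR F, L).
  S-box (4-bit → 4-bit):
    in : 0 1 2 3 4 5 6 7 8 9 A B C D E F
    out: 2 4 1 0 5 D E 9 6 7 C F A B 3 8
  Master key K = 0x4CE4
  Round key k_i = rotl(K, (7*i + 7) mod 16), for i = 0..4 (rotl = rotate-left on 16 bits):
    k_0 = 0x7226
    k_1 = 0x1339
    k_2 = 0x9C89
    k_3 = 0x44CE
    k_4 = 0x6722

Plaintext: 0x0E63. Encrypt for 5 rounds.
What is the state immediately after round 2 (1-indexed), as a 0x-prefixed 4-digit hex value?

s_0 = plaintext = 0x0E63
s_1 = Round(s_0, k_0) = 0x6353
s_2 = Round(s_1, k_1) = 0x538F
s_3 = Round(s_2, k_2) = 0x8F7D
s_4 = Round(s_3, k_3) = 0x7D7F
s_5 = Round(s_4, k_4) = 0x7FA6

0x538F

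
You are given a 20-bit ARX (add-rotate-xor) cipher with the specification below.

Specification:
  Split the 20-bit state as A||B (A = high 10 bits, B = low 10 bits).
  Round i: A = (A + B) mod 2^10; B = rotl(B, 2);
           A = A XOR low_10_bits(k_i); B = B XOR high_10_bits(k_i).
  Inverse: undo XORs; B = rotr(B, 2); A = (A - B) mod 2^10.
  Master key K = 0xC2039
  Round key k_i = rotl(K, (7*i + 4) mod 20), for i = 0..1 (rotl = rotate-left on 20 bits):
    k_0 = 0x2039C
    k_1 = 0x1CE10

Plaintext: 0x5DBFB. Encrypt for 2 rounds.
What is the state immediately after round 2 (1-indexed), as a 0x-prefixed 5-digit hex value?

0x131CC

s_0 = plaintext = 0x5DBFB
s_1 = Round(s_0, k_0) = 0xBB76F
s_2 = Round(s_1, k_1) = 0x131CC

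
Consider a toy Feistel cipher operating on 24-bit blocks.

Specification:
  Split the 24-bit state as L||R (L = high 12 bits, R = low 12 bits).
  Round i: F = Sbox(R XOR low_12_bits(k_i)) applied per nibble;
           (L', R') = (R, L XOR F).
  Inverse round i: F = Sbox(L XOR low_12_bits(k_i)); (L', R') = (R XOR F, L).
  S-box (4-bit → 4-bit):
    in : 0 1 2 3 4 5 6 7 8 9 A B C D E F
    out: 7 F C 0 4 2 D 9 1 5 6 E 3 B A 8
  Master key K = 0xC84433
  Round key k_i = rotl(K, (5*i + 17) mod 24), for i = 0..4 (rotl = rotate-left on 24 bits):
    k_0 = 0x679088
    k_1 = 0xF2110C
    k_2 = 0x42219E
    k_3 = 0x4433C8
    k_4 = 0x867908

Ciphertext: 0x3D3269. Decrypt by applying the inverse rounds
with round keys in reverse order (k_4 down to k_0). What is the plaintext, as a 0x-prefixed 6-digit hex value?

0xE5842E

s_0 = ciphertext = 0x3D3269
s_1 = InvRound(s_0, k_4) = 0x4D73D3
s_2 = InvRound(s_1, k_3) = 0xA2B4D7
s_3 = InvRound(s_2, k_2) = 0xA35A2B
s_4 = InvRound(s_3, k_1) = 0x42EA35
s_5 = InvRound(s_4, k_0) = 0xE5842E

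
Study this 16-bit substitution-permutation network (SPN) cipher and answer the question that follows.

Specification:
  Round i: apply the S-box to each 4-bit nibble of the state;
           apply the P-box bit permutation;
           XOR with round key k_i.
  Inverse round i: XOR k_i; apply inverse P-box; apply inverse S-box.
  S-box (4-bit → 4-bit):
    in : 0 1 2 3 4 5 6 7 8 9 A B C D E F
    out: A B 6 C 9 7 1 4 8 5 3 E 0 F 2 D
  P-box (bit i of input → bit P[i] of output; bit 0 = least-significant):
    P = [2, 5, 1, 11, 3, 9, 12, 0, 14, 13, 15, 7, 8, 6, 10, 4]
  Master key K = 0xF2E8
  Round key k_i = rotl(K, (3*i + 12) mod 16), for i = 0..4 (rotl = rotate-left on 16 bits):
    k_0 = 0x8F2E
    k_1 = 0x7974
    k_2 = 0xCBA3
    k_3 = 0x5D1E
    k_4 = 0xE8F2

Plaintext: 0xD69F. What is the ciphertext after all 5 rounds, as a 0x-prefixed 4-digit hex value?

s_0 = plaintext = 0xD69F
s_1 = Round(s_0, k_0) = 0xD270
s_2 = Round(s_1, k_1) = 0xC404
s_3 = Round(s_2, k_2) = 0x8126
s_4 = Round(s_3, k_3) = 0x2F8A
s_5 = Round(s_4, k_4) = 0x2C17

0x2C17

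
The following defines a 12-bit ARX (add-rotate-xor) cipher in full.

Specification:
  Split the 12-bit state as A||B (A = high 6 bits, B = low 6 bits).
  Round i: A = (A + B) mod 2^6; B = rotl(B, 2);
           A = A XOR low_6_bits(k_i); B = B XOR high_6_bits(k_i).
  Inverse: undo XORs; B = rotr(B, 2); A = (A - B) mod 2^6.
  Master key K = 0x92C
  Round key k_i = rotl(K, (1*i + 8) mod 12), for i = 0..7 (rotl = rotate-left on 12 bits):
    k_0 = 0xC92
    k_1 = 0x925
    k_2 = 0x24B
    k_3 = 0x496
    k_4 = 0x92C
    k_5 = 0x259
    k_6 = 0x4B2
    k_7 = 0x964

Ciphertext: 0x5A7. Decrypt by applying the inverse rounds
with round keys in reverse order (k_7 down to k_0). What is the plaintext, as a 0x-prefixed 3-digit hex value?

0x8A4

s_0 = ciphertext = 0x5A7
s_1 = InvRound(s_0, k_7) = 0x4A0
s_2 = InvRound(s_1, k_6) = 0xD2C
s_3 = InvRound(s_2, k_5) = 0x519
s_4 = InvRound(s_3, k_4) = 0x65F
s_5 = InvRound(s_4, k_3) = 0xF13
s_6 = InvRound(s_5, k_2) = 0x466
s_7 = InvRound(s_6, k_1) = 0x520
s_8 = InvRound(s_7, k_0) = 0x8A4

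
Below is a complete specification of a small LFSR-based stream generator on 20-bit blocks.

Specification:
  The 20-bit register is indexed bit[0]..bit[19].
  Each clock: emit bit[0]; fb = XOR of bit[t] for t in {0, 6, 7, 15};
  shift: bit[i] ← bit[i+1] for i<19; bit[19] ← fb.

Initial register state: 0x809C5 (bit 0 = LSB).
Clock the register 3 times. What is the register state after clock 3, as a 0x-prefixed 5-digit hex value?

reg_0 = 0x809C5
clock 1: out=1, reg = 0xC04E2
clock 2: out=0, reg = 0x60271
clock 3: out=1, reg = 0x30138

0x30138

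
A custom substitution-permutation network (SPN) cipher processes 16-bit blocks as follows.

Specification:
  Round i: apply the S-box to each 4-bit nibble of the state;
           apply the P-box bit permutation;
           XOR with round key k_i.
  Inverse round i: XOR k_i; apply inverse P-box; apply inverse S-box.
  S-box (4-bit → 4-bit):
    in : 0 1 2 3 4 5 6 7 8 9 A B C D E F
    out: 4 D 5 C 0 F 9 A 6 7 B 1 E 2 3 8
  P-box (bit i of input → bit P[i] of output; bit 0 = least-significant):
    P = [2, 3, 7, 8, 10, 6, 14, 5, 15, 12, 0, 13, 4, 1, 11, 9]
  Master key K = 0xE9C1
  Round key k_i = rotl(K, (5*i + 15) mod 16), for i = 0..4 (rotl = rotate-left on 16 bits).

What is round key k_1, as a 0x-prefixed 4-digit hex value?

0x9C1E

K = 0xE9C1
k_0 = rotl(K, (5*0+15) mod 16) = rotl(K, 15) = 0xF4E0
k_1 = rotl(K, (5*1+15) mod 16) = rotl(K, 4) = 0x9C1E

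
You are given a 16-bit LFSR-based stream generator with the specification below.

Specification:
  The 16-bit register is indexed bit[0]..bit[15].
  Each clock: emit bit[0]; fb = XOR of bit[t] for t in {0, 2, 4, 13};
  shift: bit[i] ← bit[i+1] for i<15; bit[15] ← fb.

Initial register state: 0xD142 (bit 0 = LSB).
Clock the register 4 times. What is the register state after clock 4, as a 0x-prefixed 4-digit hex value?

reg_0 = 0xD142
clock 1: out=0, reg = 0x68A1
clock 2: out=1, reg = 0x3450
clock 3: out=0, reg = 0x1A28
clock 4: out=0, reg = 0x0D14

0x0D14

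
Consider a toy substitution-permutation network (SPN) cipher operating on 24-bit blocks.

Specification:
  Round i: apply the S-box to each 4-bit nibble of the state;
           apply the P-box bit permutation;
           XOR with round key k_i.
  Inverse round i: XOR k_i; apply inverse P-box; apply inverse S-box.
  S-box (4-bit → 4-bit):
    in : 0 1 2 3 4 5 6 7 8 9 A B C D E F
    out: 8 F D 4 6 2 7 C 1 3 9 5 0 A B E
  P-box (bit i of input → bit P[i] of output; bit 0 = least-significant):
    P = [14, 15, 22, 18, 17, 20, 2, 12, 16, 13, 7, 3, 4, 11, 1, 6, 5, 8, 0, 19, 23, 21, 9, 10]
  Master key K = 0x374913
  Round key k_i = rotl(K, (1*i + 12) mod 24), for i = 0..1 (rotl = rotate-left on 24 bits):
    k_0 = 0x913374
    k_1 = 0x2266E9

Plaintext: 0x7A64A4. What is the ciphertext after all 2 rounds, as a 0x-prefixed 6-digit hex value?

0x4282D0

s_0 = plaintext = 0x7A64A4
s_1 = Round(s_0, k_0) = 0xDB8DC6
s_2 = Round(s_1, k_1) = 0x4282D0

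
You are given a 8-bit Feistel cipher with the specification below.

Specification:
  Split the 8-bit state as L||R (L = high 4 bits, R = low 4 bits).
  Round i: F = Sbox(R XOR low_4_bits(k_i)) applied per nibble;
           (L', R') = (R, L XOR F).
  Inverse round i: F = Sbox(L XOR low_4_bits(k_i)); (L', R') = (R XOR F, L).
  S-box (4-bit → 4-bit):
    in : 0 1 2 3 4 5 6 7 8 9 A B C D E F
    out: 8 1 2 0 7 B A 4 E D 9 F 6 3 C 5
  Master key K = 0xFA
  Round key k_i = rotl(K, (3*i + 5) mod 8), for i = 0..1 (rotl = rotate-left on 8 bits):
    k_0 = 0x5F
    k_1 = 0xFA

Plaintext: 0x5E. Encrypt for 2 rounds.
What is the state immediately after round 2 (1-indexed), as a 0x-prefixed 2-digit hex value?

0x42

s_0 = plaintext = 0x5E
s_1 = Round(s_0, k_0) = 0xE4
s_2 = Round(s_1, k_1) = 0x42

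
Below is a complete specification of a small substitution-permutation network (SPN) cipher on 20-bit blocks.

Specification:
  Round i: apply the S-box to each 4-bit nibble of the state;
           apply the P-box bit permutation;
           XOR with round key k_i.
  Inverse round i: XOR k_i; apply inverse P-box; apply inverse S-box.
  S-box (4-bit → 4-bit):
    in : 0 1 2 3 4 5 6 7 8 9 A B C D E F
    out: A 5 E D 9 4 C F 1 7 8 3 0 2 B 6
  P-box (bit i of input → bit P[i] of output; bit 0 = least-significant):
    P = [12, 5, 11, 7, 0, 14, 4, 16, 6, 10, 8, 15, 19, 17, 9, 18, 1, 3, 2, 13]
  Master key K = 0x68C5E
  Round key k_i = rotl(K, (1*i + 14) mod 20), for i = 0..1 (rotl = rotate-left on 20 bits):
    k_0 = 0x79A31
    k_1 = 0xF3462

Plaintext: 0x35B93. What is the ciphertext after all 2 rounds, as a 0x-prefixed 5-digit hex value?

0x0DCAD

s_0 = plaintext = 0x35B93
s_1 = Round(s_0, k_0) = 0x7E4E6
s_2 = Round(s_1, k_1) = 0x0DCAD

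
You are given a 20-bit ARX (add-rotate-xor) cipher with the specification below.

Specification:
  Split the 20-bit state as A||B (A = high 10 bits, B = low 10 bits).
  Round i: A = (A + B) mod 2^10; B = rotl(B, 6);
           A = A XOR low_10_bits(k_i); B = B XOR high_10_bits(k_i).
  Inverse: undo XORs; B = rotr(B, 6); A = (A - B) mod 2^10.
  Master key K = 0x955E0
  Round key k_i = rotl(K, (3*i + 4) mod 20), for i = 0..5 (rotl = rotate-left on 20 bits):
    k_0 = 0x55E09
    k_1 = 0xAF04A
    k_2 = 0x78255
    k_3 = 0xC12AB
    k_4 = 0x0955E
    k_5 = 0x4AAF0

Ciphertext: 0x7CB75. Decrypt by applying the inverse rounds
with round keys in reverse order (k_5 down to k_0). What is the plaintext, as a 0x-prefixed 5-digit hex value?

0xD6AB7

s_0 = ciphertext = 0x7CB75
s_1 = InvRound(s_0, k_5) = 0x425F9
s_2 = InvRound(s_1, k_4) = 0xA41C7
s_3 = InvRound(s_2, k_3) = 0x0003B
s_4 = InvRound(s_3, k_2) = 0x279B7
s_5 = InvRound(s_4, k_1) = 0x060BC
s_6 = InvRound(s_5, k_0) = 0xD6AB7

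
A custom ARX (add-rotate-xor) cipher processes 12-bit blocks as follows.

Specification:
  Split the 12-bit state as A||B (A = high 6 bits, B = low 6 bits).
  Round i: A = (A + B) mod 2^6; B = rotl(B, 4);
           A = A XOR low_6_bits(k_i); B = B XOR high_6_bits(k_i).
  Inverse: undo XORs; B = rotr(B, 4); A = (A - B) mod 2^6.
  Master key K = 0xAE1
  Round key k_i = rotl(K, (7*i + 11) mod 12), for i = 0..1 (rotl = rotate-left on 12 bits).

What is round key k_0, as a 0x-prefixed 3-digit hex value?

K = 0xAE1
k_0 = rotl(K, (7*0+11) mod 12) = rotl(K, 11) = 0xD70

0xD70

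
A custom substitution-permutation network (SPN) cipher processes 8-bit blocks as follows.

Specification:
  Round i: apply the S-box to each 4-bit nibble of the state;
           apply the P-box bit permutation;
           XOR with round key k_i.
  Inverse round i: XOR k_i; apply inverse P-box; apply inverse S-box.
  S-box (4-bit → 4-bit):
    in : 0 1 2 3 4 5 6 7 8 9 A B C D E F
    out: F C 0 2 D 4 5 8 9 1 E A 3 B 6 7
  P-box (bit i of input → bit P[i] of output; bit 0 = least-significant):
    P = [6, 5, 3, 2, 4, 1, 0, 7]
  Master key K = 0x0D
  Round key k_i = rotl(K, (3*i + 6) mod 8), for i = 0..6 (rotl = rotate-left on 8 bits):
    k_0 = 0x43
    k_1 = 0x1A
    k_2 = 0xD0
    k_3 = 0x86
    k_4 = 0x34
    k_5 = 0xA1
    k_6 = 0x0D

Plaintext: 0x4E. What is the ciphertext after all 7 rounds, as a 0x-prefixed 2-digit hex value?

0x62

s_0 = plaintext = 0x4E
s_1 = Round(s_0, k_0) = 0xFA
s_2 = Round(s_1, k_1) = 0x25
s_3 = Round(s_2, k_2) = 0xD8
s_4 = Round(s_3, k_3) = 0x50
s_5 = Round(s_4, k_4) = 0x59
s_6 = Round(s_5, k_5) = 0xE0
s_7 = Round(s_6, k_6) = 0x62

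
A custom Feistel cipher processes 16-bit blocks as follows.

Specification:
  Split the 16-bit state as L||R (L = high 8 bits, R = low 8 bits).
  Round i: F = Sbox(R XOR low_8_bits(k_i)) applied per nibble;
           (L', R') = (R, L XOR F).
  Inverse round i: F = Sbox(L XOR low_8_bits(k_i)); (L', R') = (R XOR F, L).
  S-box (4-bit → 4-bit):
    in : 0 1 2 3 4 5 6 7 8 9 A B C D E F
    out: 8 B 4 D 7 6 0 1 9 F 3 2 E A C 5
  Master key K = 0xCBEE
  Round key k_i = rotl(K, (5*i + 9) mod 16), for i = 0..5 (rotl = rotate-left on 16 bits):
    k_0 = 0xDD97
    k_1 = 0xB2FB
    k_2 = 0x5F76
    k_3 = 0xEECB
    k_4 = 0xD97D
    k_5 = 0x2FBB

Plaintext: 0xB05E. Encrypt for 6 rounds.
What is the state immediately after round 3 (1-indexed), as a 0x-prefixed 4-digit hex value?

0x69EA

s_0 = plaintext = 0xB05E
s_1 = Round(s_0, k_0) = 0x5E5F
s_2 = Round(s_1, k_1) = 0x5F69
s_3 = Round(s_2, k_2) = 0x69EA
s_4 = Round(s_3, k_3) = 0xEA22
s_5 = Round(s_4, k_4) = 0x228F
s_6 = Round(s_5, k_5) = 0x8FF5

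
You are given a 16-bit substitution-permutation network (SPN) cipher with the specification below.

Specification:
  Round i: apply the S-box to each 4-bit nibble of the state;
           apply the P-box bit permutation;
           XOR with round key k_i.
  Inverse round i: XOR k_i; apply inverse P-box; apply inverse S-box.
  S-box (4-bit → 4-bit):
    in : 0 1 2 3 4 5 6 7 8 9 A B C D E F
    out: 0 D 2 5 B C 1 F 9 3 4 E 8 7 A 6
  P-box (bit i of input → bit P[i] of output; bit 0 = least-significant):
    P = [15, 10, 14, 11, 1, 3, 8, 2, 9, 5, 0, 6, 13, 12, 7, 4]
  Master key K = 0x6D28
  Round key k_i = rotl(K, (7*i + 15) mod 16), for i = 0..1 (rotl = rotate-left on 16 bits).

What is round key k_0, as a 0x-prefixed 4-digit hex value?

0x3694

K = 0x6D28
k_0 = rotl(K, (7*0+15) mod 16) = rotl(K, 15) = 0x3694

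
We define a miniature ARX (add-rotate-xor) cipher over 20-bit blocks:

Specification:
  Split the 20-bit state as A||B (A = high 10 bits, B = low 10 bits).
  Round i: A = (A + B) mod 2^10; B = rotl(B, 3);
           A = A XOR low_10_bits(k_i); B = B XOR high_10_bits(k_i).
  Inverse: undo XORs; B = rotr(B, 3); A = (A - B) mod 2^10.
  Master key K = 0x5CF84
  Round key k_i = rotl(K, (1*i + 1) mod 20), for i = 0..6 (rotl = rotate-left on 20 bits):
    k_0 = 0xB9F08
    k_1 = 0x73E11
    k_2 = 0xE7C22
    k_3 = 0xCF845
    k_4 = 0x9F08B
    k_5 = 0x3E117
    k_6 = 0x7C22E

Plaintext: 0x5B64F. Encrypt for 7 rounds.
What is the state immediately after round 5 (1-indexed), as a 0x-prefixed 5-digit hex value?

s_0 = plaintext = 0x5B64F
s_1 = Round(s_0, k_0) = 0x2D09B
s_2 = Round(s_1, k_1) = 0xD7916
s_3 = Round(s_2, k_2) = 0x15B2D
s_4 = Round(s_3, k_3) = 0xF1A50
s_5 = Round(s_4, k_4) = 0xA74F8
s_6 = Round(s_5, k_5) = 0xA0B39
s_7 = Round(s_6, k_6) = 0xE543E

0xA74F8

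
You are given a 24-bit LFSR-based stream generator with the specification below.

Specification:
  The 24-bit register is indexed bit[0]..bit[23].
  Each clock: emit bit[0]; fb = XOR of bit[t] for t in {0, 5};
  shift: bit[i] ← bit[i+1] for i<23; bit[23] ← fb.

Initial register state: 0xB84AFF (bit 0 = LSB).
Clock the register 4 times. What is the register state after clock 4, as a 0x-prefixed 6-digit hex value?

reg_0 = 0xB84AFF
clock 1: out=1, reg = 0x5C257F
clock 2: out=1, reg = 0x2E12BF
clock 3: out=1, reg = 0x17095F
clock 4: out=1, reg = 0x8B84AF

0x8B84AF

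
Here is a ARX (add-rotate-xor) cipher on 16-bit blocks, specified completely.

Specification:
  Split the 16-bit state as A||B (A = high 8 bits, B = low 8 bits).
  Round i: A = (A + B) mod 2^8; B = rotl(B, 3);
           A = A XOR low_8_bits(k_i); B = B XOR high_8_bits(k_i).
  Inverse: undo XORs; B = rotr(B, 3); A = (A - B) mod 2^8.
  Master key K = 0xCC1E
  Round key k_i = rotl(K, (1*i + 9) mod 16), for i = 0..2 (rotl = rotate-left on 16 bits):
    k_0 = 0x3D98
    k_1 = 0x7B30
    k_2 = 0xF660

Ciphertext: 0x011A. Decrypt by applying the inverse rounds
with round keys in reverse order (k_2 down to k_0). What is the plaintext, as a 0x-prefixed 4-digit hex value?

0x443C

s_0 = ciphertext = 0x011A
s_1 = InvRound(s_0, k_2) = 0xC49D
s_2 = InvRound(s_1, k_1) = 0x18DC
s_3 = InvRound(s_2, k_0) = 0x443C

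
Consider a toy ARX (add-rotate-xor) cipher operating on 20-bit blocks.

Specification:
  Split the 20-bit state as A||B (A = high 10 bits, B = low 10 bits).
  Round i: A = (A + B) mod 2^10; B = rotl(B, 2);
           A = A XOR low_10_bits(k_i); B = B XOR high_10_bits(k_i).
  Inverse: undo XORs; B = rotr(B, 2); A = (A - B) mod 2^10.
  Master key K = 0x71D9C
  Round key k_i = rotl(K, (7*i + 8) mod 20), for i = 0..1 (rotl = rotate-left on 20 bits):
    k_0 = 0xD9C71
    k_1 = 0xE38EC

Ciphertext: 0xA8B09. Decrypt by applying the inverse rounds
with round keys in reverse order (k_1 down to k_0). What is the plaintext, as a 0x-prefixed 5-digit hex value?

s_0 = ciphertext = 0xA8B09
s_1 = InvRound(s_0, k_1) = 0xCB721
s_2 = InvRound(s_1, k_0) = 0x52E11

0x52E11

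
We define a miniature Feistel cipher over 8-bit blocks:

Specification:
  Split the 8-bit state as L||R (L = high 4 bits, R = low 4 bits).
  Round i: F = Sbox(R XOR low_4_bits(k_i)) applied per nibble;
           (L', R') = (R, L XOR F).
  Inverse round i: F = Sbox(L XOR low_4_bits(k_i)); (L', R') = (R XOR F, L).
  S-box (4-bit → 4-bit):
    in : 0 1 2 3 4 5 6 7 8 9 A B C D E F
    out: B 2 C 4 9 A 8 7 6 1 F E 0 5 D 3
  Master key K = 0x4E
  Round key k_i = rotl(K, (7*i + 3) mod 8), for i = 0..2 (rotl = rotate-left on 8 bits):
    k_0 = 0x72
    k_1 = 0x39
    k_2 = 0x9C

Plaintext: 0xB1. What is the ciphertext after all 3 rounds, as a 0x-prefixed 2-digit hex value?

s_0 = plaintext = 0xB1
s_1 = Round(s_0, k_0) = 0x1F
s_2 = Round(s_1, k_1) = 0xF9
s_3 = Round(s_2, k_2) = 0x95

0x95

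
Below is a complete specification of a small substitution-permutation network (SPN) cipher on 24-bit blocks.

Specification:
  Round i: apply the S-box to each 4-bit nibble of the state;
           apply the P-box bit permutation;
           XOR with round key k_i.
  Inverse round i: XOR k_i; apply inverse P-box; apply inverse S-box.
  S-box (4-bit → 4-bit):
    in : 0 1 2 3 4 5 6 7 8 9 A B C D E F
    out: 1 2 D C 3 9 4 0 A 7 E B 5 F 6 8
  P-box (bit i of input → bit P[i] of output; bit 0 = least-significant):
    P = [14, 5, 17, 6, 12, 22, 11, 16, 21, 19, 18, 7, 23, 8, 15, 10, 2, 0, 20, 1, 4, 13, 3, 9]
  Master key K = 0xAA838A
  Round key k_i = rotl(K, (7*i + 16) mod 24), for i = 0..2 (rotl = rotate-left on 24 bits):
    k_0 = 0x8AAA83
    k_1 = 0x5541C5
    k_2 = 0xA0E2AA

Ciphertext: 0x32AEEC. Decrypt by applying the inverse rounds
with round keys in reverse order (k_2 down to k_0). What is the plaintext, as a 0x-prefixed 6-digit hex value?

s_0 = ciphertext = 0x32AEEC
s_1 = InvRound(s_0, k_2) = 0x725762
s_2 = InvRound(s_1, k_1) = 0xFBF25E
s_3 = InvRound(s_2, k_0) = 0xC975D5

0xC975D5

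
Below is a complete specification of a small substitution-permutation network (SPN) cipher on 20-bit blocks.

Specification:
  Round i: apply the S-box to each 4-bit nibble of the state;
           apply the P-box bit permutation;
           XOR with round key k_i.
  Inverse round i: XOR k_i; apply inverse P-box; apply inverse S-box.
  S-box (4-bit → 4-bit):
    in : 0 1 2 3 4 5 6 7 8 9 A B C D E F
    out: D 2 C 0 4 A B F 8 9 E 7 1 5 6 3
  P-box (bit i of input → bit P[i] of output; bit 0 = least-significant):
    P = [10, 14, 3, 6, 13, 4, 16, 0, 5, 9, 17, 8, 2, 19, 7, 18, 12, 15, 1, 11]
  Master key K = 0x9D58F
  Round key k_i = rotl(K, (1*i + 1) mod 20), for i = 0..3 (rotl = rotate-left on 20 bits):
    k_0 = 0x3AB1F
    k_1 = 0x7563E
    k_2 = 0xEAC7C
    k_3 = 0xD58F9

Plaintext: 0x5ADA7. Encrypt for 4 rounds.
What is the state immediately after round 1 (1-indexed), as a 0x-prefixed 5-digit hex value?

0xC67E6

s_0 = plaintext = 0x5ADA7
s_1 = Round(s_0, k_0) = 0xC67E6
s_2 = Round(s_1, k_1) = 0x8014A
s_3 = Round(s_2, k_2) = 0xBE6B0
s_4 = Round(s_3, k_3) = 0x4EF03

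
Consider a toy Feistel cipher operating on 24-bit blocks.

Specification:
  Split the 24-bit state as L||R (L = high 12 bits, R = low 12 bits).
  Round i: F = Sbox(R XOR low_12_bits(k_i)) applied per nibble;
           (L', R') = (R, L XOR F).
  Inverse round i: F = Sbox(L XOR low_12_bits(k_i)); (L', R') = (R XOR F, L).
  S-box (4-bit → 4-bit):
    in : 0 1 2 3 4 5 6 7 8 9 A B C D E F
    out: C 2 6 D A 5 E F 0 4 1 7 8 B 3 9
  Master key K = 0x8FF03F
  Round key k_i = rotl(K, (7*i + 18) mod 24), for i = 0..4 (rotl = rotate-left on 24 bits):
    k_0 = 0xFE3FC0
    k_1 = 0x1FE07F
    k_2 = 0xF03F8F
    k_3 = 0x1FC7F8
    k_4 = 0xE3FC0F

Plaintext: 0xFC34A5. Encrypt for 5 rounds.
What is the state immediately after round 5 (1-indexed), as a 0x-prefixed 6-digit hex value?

0x49AF90

s_0 = plaintext = 0xFC34A5
s_1 = Round(s_0, k_0) = 0x4A5826
s_2 = Round(s_1, k_1) = 0x8264F1
s_3 = Round(s_2, k_2) = 0x4F1FD5
s_4 = Round(s_3, k_3) = 0xFD549A
s_5 = Round(s_4, k_4) = 0x49AF90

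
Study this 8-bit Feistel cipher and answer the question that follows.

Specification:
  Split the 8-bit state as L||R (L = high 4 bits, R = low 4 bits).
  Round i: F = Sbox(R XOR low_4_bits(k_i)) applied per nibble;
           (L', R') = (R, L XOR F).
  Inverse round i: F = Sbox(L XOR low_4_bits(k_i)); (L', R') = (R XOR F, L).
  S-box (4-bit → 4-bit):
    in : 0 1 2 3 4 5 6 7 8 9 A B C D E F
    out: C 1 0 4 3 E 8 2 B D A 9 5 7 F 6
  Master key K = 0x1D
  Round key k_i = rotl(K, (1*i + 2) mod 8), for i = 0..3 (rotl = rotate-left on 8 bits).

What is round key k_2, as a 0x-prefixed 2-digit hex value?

K = 0x1D
k_0 = rotl(K, (1*0+2) mod 8) = rotl(K, 2) = 0x74
k_1 = rotl(K, (1*1+2) mod 8) = rotl(K, 3) = 0xE8
k_2 = rotl(K, (1*2+2) mod 8) = rotl(K, 4) = 0xD1

0xD1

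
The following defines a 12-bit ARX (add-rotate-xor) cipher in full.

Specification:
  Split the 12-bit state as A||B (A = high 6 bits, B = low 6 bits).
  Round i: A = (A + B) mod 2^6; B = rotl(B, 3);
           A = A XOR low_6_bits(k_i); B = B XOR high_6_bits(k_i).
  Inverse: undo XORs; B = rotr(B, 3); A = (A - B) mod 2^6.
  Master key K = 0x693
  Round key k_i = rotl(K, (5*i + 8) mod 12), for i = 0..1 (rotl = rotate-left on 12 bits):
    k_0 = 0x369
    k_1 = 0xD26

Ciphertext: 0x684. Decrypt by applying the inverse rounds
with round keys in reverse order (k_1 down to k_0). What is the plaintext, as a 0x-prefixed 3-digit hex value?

s_0 = ciphertext = 0x684
s_1 = InvRound(s_0, k_1) = 0xD86
s_2 = InvRound(s_1, k_0) = 0x199

0x199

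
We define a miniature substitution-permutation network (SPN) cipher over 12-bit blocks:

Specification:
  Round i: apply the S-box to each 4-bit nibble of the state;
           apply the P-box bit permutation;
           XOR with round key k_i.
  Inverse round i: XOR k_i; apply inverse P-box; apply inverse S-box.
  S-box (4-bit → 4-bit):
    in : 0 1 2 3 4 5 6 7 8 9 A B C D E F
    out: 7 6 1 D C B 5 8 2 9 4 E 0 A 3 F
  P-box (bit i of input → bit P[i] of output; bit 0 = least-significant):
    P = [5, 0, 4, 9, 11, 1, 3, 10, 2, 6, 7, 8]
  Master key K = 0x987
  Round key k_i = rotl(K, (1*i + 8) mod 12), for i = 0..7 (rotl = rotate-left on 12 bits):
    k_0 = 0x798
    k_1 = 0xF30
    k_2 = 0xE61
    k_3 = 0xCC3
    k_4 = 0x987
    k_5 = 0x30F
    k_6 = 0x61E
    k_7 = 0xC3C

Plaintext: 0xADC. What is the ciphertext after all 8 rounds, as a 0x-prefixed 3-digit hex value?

s_0 = plaintext = 0xADC
s_1 = Round(s_0, k_0) = 0x31A
s_2 = Round(s_1, k_1) = 0xEAE
s_3 = Round(s_2, k_2) = 0xE0C
s_4 = Round(s_3, k_3) = 0x48D
s_5 = Round(s_4, k_4) = 0xA04
s_6 = Round(s_5, k_5) = 0x995
s_7 = Round(s_6, k_6) = 0x93B
s_8 = Round(s_7, k_7) = 0x321

0x321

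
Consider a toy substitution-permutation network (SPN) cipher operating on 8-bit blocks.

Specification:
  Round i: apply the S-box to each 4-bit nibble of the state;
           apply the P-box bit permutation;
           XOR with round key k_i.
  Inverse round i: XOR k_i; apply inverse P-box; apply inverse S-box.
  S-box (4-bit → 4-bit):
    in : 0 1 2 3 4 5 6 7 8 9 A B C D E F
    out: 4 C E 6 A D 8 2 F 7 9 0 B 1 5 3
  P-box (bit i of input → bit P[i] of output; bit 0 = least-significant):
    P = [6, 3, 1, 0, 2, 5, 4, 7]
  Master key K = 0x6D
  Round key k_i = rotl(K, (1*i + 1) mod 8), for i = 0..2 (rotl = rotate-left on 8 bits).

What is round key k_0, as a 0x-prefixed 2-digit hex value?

0xDA

K = 0x6D
k_0 = rotl(K, (1*0+1) mod 8) = rotl(K, 1) = 0xDA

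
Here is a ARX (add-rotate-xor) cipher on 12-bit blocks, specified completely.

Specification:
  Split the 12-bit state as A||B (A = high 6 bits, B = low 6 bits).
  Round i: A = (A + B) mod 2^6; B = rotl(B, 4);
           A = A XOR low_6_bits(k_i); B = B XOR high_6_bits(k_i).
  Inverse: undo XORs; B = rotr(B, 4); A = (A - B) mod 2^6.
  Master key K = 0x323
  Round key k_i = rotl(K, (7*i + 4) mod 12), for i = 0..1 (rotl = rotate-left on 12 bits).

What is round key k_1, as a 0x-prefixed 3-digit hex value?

0x991

K = 0x323
k_0 = rotl(K, (7*0+4) mod 12) = rotl(K, 4) = 0x233
k_1 = rotl(K, (7*1+4) mod 12) = rotl(K, 11) = 0x991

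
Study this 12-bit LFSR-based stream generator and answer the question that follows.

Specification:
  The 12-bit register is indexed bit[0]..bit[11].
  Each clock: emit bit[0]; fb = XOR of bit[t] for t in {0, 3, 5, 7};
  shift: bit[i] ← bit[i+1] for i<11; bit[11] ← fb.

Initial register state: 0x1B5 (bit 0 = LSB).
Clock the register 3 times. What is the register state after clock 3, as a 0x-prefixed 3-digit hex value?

0xA36

reg_0 = 0x1B5
clock 1: out=1, reg = 0x8DA
clock 2: out=0, reg = 0x46D
clock 3: out=1, reg = 0xA36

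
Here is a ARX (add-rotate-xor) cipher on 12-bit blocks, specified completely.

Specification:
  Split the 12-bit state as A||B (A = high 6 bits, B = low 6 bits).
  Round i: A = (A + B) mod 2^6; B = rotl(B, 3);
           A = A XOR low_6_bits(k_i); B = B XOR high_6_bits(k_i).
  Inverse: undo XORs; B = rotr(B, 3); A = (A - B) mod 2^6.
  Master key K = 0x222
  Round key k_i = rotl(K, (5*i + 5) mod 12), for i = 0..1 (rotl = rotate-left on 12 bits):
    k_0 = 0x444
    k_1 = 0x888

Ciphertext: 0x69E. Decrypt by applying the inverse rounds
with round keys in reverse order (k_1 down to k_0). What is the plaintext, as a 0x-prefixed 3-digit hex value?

0xE76

s_0 = ciphertext = 0x69E
s_1 = InvRound(s_0, k_1) = 0xAE7
s_2 = InvRound(s_1, k_0) = 0xE76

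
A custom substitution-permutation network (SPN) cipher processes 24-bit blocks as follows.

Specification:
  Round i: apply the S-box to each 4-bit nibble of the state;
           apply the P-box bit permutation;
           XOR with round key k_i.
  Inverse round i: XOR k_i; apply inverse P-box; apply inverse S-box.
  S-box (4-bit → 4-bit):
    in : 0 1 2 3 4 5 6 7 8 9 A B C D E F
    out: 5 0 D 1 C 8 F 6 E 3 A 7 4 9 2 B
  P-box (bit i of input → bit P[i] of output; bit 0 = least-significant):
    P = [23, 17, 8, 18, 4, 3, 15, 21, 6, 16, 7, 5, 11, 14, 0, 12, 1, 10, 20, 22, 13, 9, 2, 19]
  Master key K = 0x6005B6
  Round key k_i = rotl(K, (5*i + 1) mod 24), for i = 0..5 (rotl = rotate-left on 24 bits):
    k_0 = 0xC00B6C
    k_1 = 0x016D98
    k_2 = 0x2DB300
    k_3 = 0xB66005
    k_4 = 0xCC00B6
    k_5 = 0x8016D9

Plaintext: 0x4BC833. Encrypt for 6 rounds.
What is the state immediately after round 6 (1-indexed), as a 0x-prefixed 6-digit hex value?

s_0 = plaintext = 0x4BC833
s_1 = Round(s_0, k_0) = 0x590FDB
s_2 = Round(s_1, k_1) = 0xAA60EB
s_3 = Round(s_2, k_2) = 0xE7ECC9
s_4 = Round(s_3, k_3) = 0x24A685
s_5 = Round(s_4, k_4) = 0xB1F05A
s_6 = Round(s_5, k_5) = 0xA66C1D

0xA66C1D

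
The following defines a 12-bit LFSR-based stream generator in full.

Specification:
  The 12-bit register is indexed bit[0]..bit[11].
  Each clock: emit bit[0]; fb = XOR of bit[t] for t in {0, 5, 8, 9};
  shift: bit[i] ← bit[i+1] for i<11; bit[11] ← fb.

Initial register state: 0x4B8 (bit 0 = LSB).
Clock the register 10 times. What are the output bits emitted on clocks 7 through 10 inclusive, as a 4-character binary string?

0100

reg_0 = 0x4B8
clock 1: out=0, reg = 0xA5C
clock 2: out=0, reg = 0xD2E
clock 3: out=0, reg = 0x697
clock 4: out=1, reg = 0x34B
clock 5: out=1, reg = 0x9A5
clock 6: out=1, reg = 0xCD2
clock 7: out=0, reg = 0x669
clock 8: out=1, reg = 0xB34
clock 9: out=0, reg = 0xD9A
clock 10: out=0, reg = 0xECD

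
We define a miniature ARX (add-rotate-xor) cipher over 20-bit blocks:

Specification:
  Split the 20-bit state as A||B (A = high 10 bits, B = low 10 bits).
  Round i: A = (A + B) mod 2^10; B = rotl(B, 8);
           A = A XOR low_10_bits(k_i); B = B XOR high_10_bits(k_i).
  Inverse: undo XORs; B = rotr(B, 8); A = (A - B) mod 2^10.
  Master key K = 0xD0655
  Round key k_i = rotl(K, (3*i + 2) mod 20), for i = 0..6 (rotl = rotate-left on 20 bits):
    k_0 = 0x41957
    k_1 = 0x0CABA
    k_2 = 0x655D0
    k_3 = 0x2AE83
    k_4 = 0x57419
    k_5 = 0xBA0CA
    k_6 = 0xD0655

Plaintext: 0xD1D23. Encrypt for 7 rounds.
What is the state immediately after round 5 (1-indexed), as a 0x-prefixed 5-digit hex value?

s_0 = plaintext = 0xD1D23
s_1 = Round(s_0, k_0) = 0x4F64E
s_2 = Round(s_1, k_1) = 0x4C6A1
s_3 = Round(s_2, k_2) = 0x8083D
s_4 = Round(s_3, k_3) = 0x2F1A4
s_5 = Round(s_4, k_4) = 0x9E534
s_6 = Round(s_5, k_5) = 0xD9EA5
s_7 = Round(s_6, k_6) = 0x166E8

0x9E534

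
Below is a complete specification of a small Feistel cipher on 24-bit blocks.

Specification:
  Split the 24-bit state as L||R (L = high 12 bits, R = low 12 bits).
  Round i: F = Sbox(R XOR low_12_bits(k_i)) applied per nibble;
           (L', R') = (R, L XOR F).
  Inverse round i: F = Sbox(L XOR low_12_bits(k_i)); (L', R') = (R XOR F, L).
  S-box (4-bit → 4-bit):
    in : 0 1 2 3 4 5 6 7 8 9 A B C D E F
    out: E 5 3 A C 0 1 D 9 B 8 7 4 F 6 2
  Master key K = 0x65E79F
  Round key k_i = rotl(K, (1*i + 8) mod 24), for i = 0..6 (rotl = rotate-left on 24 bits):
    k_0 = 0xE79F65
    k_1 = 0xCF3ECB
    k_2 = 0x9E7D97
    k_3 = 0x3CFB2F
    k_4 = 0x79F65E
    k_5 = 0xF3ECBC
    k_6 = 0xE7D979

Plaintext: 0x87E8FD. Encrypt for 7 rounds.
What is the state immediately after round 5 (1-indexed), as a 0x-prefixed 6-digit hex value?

s_0 = plaintext = 0x87E8FD
s_1 = Round(s_0, k_0) = 0x8FD5C7
s_2 = Round(s_1, k_1) = 0x5C7F19
s_3 = Round(s_2, k_2) = 0xF19651
s_4 = Round(s_3, k_3) = 0x6510CF
s_5 = Round(s_4, k_4) = 0x0CF7E4
s_6 = Round(s_5, k_5) = 0x7E47C6
s_7 = Round(s_6, k_6) = 0x7C6196

0x0CF7E4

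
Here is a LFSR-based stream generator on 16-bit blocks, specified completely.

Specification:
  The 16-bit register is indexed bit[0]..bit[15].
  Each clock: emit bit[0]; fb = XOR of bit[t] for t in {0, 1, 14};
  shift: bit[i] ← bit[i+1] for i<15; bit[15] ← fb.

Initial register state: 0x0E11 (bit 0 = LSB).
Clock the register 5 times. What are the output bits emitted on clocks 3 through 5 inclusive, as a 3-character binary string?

reg_0 = 0x0E11
clock 1: out=1, reg = 0x8708
clock 2: out=0, reg = 0x4384
clock 3: out=0, reg = 0xA1C2
clock 4: out=0, reg = 0xD0E1
clock 5: out=1, reg = 0x6870

001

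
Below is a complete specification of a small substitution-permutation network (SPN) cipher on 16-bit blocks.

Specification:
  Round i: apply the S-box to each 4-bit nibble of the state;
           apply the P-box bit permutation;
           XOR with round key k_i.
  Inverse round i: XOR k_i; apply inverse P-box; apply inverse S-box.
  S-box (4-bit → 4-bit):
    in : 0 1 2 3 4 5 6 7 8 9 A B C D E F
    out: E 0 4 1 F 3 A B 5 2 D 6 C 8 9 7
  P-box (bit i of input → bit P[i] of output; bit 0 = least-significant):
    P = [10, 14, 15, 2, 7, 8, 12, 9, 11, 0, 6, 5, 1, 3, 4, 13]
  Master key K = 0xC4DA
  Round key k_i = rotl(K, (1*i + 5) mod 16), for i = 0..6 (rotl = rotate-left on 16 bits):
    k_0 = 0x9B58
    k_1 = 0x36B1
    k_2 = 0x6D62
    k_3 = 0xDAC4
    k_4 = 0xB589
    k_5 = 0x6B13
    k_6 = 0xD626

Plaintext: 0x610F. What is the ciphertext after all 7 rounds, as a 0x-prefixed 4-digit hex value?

0xFC82

s_0 = plaintext = 0x610F
s_1 = Round(s_0, k_0) = 0x6C50
s_2 = Round(s_1, k_1) = 0xD75D
s_3 = Round(s_2, k_2) = 0x44C7
s_4 = Round(s_3, k_3) = 0xA4BB
s_5 = Round(s_4, k_4) = 0x4CFA
s_6 = Round(s_5, k_5) = 0xDEED
s_7 = Round(s_6, k_6) = 0xFC82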